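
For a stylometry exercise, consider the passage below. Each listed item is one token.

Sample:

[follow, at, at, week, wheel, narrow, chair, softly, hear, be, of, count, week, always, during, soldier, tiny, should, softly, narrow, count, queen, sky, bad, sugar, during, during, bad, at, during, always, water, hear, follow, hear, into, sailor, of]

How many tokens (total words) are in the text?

38

Tokens: follow, at, at, week, wheel, narrow, chair, softly, hear, be, of, count, week, always, during, soldier, tiny, should, softly, narrow, count, queen, sky, bad, sugar, during, during, bad, at, during, always, water, hear, follow, hear, into, sailor, of
N = 38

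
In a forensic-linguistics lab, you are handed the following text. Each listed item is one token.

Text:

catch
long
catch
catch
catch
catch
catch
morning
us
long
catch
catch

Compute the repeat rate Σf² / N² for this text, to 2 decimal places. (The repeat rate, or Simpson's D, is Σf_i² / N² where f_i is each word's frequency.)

0.49

Frequencies: catch:8, long:2, morning:1, us:1
Σf² = 70; N² = 144
Repeat rate = 70 / 144 = 0.49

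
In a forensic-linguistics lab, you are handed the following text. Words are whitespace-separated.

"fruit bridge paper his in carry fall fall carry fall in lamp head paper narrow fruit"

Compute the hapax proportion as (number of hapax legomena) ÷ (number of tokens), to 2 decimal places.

Frequencies: fall:3, fruit:2, paper:2, in:2, carry:2, bridge:1, his:1, lamp:1, head:1, narrow:1
Hapax count = 5; token count = 16.
Ratio = 5 / 16 = 0.31

0.31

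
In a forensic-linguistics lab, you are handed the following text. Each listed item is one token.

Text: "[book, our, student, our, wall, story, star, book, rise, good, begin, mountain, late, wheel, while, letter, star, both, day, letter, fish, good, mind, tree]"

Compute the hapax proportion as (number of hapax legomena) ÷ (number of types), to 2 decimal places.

Frequencies: book:2, our:2, star:2, good:2, letter:2, student:1, wall:1, story:1, rise:1, begin:1, mountain:1, late:1, wheel:1, while:1, both:1, day:1, fish:1, mind:1, tree:1
Hapax count = 14; type count = 19.
Ratio = 14 / 19 = 0.74

0.74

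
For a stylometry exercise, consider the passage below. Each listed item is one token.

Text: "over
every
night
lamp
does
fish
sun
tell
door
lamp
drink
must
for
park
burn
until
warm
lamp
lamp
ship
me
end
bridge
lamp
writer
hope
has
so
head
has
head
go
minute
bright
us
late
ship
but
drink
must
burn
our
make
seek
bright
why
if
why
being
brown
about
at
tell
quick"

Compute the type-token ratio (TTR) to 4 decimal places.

0.7593

N = 54 tokens, V = 41 types.
TTR = V / N = 41 / 54 = 0.7593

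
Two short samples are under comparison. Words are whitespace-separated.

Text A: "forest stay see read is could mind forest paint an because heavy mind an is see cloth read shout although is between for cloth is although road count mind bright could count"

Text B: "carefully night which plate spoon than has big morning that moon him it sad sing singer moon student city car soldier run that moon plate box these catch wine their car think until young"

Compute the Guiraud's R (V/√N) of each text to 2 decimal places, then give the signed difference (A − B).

-1.61

A: V=19, N=32, R=3.36
B: V=29, N=34, R=4.97
Difference = 3.36 − 4.97 = -1.61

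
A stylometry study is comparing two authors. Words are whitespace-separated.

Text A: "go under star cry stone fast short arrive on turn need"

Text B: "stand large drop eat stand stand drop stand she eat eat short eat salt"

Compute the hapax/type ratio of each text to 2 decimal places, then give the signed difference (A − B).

0.43

A: hapax=11, V=11, ratio=1.00
B: hapax=4, V=7, ratio=0.57
Difference = 1.00 − 0.57 = 0.43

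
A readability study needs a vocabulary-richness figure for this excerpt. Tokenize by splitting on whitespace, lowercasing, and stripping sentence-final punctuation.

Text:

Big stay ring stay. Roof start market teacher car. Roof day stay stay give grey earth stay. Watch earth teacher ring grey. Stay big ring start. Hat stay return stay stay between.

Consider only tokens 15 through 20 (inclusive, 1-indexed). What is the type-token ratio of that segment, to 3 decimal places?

Segment tokens 15–20: grey, earth, stay, watch, earth, teacher
Segment N = 6, segment V = 5.
TTR = 5 / 6 = 0.833

0.833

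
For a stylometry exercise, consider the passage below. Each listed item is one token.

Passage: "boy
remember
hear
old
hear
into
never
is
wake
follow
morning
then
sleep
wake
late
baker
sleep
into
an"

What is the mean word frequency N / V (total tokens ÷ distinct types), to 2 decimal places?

N = 19 tokens, V = 15 types.
Mean frequency = N / V = 19 / 15 = 1.27

1.27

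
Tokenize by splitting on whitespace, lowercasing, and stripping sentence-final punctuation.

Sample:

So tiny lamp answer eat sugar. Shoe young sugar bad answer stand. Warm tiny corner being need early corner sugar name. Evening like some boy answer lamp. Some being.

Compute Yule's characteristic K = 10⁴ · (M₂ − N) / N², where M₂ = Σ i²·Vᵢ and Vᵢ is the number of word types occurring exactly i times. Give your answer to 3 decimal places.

261.593

Frequencies: answer:3, sugar:3, tiny:2, lamp:2, corner:2, being:2, some:2, so:1, eat:1, shoe:1, young:1, bad:1, stand:1, warm:1, need:1, early:1, name:1, evening:1, like:1, boy:1
N = 29. Frequency spectrum: V_1=13, V_2=5, V_3=2
M₂ = 1²·13 + 2²·5 + 3²·2 = 51
K = 10000 × (51 − 29) / 29² = 261.593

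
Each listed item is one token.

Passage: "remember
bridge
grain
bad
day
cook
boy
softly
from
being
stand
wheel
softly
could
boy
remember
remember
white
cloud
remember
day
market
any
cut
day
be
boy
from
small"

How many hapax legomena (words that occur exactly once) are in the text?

15

Frequencies: remember:4, day:3, boy:3, softly:2, from:2, bridge:1, grain:1, bad:1, cook:1, being:1, stand:1, wheel:1, could:1, white:1, cloud:1, market:1, any:1, cut:1, be:1, small:1
Hapax (freq=1): any, bad, be, being, bridge, cloud, cook, could, cut, grain, market, small, stand, wheel, white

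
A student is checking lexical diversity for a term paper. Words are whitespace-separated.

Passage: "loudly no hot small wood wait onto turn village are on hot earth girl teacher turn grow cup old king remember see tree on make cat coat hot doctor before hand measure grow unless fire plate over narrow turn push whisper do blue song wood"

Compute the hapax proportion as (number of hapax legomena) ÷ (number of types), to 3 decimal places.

Frequencies: hot:3, turn:3, wood:2, on:2, grow:2, loudly:1, no:1, small:1, wait:1, onto:1, village:1, are:1, earth:1, girl:1, teacher:1, cup:1, old:1, king:1, remember:1, see:1, … (18 more, each freq 1)
Hapax count = 33; type count = 38.
Ratio = 33 / 38 = 0.868

0.868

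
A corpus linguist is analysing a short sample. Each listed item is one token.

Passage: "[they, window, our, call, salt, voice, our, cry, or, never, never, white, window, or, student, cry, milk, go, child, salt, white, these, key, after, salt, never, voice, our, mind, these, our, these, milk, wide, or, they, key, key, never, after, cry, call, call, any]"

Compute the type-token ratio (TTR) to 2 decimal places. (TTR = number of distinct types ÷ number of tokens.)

N = 44 tokens, V = 20 types.
TTR = V / N = 20 / 44 = 0.45

0.45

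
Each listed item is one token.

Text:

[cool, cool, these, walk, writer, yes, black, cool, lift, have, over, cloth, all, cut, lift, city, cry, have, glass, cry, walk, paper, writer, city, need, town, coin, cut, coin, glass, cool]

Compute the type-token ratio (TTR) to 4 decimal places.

N = 31 tokens, V = 19 types.
TTR = V / N = 19 / 31 = 0.6129

0.6129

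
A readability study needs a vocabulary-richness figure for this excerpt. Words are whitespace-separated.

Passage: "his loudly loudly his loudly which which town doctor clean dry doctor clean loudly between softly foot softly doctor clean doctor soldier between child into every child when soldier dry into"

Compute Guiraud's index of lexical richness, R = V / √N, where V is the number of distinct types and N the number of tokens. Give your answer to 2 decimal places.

2.69

N = 31, V = 15.
√N = 5.567764
R = 15 / 5.567764 = 2.69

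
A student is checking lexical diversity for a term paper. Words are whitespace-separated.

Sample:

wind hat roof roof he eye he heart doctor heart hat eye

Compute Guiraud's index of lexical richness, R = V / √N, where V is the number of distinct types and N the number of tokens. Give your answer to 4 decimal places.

N = 12, V = 7.
√N = 3.464102
R = 7 / 3.464102 = 2.0207

2.0207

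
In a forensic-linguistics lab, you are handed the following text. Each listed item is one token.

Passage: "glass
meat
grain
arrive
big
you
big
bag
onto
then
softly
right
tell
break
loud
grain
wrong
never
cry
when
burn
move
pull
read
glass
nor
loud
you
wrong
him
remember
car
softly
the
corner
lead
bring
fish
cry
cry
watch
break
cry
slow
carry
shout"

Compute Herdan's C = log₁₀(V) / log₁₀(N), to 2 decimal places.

0.93

N = 46, V = 35.
log₁₀(V) = 1.544068, log₁₀(N) = 1.662758
C = 1.544068 / 1.662758 = 0.93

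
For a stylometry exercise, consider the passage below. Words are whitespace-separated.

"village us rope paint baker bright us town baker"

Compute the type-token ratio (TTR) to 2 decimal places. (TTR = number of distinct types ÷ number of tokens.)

N = 9 tokens, V = 7 types.
TTR = V / N = 7 / 9 = 0.78

0.78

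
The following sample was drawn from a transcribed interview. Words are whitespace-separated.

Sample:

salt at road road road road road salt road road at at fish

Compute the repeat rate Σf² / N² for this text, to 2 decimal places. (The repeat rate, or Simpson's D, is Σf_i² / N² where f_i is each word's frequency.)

0.37

Frequencies: road:7, at:3, salt:2, fish:1
Σf² = 63; N² = 169
Repeat rate = 63 / 169 = 0.37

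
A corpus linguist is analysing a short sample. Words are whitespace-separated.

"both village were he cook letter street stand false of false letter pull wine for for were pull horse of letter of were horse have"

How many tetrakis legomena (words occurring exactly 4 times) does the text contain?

0

Frequencies: were:3, letter:3, of:3, false:2, pull:2, for:2, horse:2, both:1, village:1, he:1, cook:1, street:1, stand:1, wine:1, have:1
Words with frequency 4: (none)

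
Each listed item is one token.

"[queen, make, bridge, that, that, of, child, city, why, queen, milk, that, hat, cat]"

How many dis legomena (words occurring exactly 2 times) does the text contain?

1

Frequencies: that:3, queen:2, make:1, bridge:1, of:1, child:1, city:1, why:1, milk:1, hat:1, cat:1
Words with frequency 2: queen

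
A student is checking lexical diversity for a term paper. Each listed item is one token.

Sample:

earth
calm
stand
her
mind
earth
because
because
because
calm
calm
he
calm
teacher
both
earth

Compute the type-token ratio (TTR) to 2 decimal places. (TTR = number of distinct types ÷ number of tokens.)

0.56

N = 16 tokens, V = 9 types.
TTR = V / N = 9 / 16 = 0.56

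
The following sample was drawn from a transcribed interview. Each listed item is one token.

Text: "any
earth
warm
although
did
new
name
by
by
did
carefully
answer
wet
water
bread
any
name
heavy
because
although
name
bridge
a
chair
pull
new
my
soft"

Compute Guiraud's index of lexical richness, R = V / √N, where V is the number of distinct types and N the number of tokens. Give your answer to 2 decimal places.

3.97

N = 28, V = 21.
√N = 5.291503
R = 21 / 5.291503 = 3.97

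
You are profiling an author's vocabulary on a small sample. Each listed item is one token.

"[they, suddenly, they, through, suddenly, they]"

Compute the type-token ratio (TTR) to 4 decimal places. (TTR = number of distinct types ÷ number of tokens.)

N = 6 tokens, V = 3 types.
TTR = V / N = 3 / 6 = 0.5000

0.5000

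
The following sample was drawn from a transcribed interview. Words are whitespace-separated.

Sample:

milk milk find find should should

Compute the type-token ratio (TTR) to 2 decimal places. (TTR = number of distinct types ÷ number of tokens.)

N = 6 tokens, V = 3 types.
TTR = V / N = 3 / 6 = 0.50

0.50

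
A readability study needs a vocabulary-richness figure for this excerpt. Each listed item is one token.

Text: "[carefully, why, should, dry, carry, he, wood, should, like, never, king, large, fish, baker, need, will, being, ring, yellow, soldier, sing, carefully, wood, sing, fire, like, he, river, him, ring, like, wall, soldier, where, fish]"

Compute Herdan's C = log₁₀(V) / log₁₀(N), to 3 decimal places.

N = 35, V = 25.
log₁₀(V) = 1.397940, log₁₀(N) = 1.544068
C = 1.397940 / 1.544068 = 0.905

0.905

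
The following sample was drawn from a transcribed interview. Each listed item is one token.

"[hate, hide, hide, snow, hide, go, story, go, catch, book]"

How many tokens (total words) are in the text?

Tokens: hate, hide, hide, snow, hide, go, story, go, catch, book
N = 10

10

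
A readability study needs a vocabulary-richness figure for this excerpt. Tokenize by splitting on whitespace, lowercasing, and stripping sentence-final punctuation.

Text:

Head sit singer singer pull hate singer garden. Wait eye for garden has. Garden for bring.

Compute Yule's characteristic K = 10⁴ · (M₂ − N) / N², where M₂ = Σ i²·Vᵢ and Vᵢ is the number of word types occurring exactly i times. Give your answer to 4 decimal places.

546.8750

Frequencies: singer:3, garden:3, for:2, head:1, sit:1, pull:1, hate:1, wait:1, eye:1, has:1, bring:1
N = 16. Frequency spectrum: V_1=8, V_2=1, V_3=2
M₂ = 1²·8 + 2²·1 + 3²·2 = 30
K = 10000 × (30 − 16) / 16² = 546.8750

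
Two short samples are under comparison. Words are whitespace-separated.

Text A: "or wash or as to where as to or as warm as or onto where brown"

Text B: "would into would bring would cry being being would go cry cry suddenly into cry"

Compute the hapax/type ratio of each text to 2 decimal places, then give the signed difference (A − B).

0.07

A: hapax=4, V=8, ratio=0.50
B: hapax=3, V=7, ratio=0.43
Difference = 0.50 − 0.43 = 0.07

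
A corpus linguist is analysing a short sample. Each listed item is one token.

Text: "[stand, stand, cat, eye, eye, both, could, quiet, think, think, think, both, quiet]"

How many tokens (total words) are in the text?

Tokens: stand, stand, cat, eye, eye, both, could, quiet, think, think, think, both, quiet
N = 13

13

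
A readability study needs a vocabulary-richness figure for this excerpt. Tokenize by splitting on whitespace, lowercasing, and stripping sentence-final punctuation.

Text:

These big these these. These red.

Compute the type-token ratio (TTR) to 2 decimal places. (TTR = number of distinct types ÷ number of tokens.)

N = 6 tokens, V = 3 types.
TTR = V / N = 3 / 6 = 0.50

0.50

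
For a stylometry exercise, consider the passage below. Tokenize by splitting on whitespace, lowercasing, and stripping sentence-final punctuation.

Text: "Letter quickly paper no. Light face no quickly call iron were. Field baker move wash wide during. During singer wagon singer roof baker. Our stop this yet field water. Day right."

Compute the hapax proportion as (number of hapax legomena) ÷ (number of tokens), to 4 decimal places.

Frequencies: quickly:2, no:2, field:2, baker:2, during:2, singer:2, letter:1, paper:1, light:1, face:1, call:1, iron:1, were:1, move:1, wash:1, wide:1, wagon:1, roof:1, our:1, stop:1, … (5 more, each freq 1)
Hapax count = 19; token count = 31.
Ratio = 19 / 31 = 0.6129

0.6129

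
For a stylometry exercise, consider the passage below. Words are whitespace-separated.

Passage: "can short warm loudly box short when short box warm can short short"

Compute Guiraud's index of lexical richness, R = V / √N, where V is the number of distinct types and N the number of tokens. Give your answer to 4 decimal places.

N = 13, V = 6.
√N = 3.605551
R = 6 / 3.605551 = 1.6641

1.6641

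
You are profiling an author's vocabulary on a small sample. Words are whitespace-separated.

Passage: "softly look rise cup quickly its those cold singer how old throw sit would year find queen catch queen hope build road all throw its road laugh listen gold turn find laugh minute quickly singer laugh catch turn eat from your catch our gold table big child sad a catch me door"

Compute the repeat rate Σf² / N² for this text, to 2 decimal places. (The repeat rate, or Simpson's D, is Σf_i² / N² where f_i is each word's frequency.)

0.03

Frequencies: catch:4, laugh:3, quickly:2, its:2, singer:2, throw:2, find:2, queen:2, road:2, gold:2, turn:2, softly:1, look:1, rise:1, cup:1, those:1, cold:1, how:1, old:1, sit:1, … (18 more, each freq 1)
Σf² = 88; N² = 2704
Repeat rate = 88 / 2704 = 0.03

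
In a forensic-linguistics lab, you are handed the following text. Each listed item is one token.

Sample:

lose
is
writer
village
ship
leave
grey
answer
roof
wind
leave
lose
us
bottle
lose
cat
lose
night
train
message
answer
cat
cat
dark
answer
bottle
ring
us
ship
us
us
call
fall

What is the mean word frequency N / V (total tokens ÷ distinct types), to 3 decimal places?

N = 33 tokens, V = 20 types.
Mean frequency = N / V = 33 / 20 = 1.650

1.650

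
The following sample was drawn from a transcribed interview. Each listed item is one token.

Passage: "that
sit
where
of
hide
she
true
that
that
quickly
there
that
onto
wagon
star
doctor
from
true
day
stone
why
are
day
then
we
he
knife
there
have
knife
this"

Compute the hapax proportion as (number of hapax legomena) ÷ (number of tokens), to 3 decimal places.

Frequencies: that:4, true:2, there:2, day:2, knife:2, sit:1, where:1, of:1, hide:1, she:1, quickly:1, onto:1, wagon:1, star:1, doctor:1, from:1, stone:1, why:1, are:1, then:1, … (4 more, each freq 1)
Hapax count = 19; token count = 31.
Ratio = 19 / 31 = 0.613

0.613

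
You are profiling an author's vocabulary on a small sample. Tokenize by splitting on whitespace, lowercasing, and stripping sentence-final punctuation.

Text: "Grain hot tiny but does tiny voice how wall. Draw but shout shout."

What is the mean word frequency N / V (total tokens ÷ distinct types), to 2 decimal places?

N = 13 tokens, V = 10 types.
Mean frequency = N / V = 13 / 10 = 1.30

1.30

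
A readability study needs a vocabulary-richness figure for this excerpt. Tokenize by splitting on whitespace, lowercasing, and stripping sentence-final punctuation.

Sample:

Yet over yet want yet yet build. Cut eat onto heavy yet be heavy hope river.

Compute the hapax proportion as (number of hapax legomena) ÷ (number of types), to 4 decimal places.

Frequencies: yet:5, heavy:2, over:1, want:1, build:1, cut:1, eat:1, onto:1, be:1, hope:1, river:1
Hapax count = 9; type count = 11.
Ratio = 9 / 11 = 0.8182

0.8182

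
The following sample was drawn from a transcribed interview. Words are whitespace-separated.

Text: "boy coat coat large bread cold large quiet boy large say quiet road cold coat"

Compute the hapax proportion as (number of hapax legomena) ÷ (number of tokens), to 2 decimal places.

Frequencies: coat:3, large:3, boy:2, cold:2, quiet:2, bread:1, say:1, road:1
Hapax count = 3; token count = 15.
Ratio = 3 / 15 = 0.20

0.20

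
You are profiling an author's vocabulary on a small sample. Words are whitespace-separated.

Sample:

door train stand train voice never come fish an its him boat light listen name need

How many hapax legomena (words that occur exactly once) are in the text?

Frequencies: train:2, door:1, stand:1, voice:1, never:1, come:1, fish:1, an:1, its:1, him:1, boat:1, light:1, listen:1, name:1, need:1
Hapax (freq=1): an, boat, come, door, fish, him, its, light, listen, name, need, never, stand, voice

14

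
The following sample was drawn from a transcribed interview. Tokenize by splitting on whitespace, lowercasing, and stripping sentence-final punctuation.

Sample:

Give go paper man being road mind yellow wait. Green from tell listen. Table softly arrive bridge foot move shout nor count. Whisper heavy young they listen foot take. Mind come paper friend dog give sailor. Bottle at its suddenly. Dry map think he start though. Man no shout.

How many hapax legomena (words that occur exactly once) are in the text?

35

Frequencies: give:2, paper:2, man:2, mind:2, listen:2, foot:2, shout:2, go:1, being:1, road:1, yellow:1, wait:1, green:1, from:1, tell:1, table:1, softly:1, arrive:1, bridge:1, move:1, … (22 more, each freq 1)
Hapax (freq=1): arrive, at, being, bottle, bridge, come, count, dog, dry, friend, from, go, green, he, heavy, its, map, move, no, nor, road, sailor, softly, start, suddenly, table, take, tell, they, think, though, wait, whisper, yellow, young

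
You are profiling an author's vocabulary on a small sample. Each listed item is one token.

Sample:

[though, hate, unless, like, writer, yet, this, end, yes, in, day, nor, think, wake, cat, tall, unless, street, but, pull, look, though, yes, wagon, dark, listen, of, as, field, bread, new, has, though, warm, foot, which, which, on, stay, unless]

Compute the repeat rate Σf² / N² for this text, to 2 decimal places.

Frequencies: though:3, unless:3, yes:2, which:2, hate:1, like:1, writer:1, yet:1, this:1, end:1, in:1, day:1, nor:1, think:1, wake:1, cat:1, tall:1, street:1, but:1, pull:1, … (14 more, each freq 1)
Σf² = 56; N² = 1600
Repeat rate = 56 / 1600 = 0.04

0.04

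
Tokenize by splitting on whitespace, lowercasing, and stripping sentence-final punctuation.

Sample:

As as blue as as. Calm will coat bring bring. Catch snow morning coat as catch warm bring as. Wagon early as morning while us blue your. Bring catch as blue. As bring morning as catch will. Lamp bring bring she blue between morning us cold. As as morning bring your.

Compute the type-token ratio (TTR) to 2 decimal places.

N = 51 tokens, V = 19 types.
TTR = V / N = 19 / 51 = 0.37

0.37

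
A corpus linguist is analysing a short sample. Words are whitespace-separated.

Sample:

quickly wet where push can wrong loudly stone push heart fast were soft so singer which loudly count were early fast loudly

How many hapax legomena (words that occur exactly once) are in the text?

Frequencies: loudly:3, push:2, fast:2, were:2, quickly:1, wet:1, where:1, can:1, wrong:1, stone:1, heart:1, soft:1, so:1, singer:1, which:1, count:1, early:1
Hapax (freq=1): can, count, early, heart, quickly, singer, so, soft, stone, wet, where, which, wrong

13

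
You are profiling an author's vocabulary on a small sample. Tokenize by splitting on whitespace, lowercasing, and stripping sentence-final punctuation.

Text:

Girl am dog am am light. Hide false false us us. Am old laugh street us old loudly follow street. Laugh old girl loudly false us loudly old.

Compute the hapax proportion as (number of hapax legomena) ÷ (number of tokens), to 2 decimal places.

Frequencies: am:4, us:4, old:4, false:3, loudly:3, girl:2, laugh:2, street:2, dog:1, light:1, hide:1, follow:1
Hapax count = 4; token count = 28.
Ratio = 4 / 28 = 0.14

0.14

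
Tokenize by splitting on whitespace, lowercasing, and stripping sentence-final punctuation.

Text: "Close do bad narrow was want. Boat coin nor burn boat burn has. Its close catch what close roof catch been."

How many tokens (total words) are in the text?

21

Tokens: close, do, bad, narrow, was, want, boat, coin, nor, burn, boat, burn, has, its, close, catch, what, close, roof, catch, been
N = 21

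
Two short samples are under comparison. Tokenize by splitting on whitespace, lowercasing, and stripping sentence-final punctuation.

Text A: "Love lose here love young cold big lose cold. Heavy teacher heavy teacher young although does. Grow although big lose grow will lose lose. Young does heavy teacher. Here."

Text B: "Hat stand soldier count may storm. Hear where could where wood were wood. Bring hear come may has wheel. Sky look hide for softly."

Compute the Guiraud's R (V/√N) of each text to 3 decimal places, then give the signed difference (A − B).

A: V=12, N=29, R=2.228
B: V=20, N=24, R=4.082
Difference = 2.228 − 4.082 = -1.854

-1.854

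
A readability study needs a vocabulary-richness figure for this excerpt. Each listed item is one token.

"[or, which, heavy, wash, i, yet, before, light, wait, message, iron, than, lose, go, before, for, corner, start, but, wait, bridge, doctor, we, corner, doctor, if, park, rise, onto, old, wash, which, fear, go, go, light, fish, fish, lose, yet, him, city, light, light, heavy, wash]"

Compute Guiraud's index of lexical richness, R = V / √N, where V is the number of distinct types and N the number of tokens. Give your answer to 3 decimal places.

4.423

N = 46, V = 30.
√N = 6.782330
R = 30 / 6.782330 = 4.423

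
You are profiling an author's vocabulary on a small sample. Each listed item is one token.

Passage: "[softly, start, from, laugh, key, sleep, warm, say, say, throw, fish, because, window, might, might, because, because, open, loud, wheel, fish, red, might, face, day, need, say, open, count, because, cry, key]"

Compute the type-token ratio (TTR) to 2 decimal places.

N = 32 tokens, V = 22 types.
TTR = V / N = 22 / 32 = 0.69

0.69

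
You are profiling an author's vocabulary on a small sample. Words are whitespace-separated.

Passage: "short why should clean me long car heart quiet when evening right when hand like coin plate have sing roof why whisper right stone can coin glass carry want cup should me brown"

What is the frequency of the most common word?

2

Frequencies: why:2, should:2, me:2, when:2, right:2, coin:2, short:1, clean:1, long:1, car:1, heart:1, quiet:1, evening:1, hand:1, like:1, plate:1, have:1, sing:1, roof:1, whisper:1, … (7 more, each freq 1)
Most common: 'why' with frequency 2.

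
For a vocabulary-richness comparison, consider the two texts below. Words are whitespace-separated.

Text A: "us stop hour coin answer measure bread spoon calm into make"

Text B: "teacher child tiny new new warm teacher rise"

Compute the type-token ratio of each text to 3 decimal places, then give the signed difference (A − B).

TTR(A) = 11/11 = 1.000
TTR(B) = 6/8 = 0.750
Difference = 1.000 − 0.750 = 0.250

0.250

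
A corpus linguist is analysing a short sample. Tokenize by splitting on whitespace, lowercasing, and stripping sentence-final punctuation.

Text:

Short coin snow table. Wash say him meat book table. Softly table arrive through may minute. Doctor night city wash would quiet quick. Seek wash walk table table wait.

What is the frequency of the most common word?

Frequencies: table:5, wash:3, short:1, coin:1, snow:1, say:1, him:1, meat:1, book:1, softly:1, arrive:1, through:1, may:1, minute:1, doctor:1, night:1, city:1, would:1, quiet:1, quick:1, … (3 more, each freq 1)
Most common: 'table' with frequency 5.

5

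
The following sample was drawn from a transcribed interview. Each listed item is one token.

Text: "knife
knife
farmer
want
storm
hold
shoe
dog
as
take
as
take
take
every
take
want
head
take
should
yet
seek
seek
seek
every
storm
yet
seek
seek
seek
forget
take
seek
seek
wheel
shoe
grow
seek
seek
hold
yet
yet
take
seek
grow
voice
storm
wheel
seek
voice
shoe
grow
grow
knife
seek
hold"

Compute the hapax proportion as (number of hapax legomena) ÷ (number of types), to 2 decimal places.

0.28

Frequencies: seek:13, take:7, yet:4, grow:4, knife:3, storm:3, hold:3, shoe:3, want:2, as:2, every:2, wheel:2, voice:2, farmer:1, dog:1, head:1, should:1, forget:1
Hapax count = 5; type count = 18.
Ratio = 5 / 18 = 0.28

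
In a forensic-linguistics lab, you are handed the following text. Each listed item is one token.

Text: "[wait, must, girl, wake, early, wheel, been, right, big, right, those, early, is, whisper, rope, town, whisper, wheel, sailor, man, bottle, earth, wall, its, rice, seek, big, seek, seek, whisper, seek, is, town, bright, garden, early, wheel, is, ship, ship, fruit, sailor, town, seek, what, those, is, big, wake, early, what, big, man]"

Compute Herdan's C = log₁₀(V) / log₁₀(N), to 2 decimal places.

0.83

N = 53, V = 27.
log₁₀(V) = 1.431364, log₁₀(N) = 1.724276
C = 1.431364 / 1.724276 = 0.83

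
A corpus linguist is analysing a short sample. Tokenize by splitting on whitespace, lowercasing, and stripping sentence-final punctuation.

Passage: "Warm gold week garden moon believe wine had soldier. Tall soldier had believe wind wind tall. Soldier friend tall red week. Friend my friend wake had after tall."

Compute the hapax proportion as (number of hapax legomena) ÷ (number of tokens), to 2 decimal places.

0.32

Frequencies: tall:4, had:3, soldier:3, friend:3, week:2, believe:2, wind:2, warm:1, gold:1, garden:1, moon:1, wine:1, red:1, my:1, wake:1, after:1
Hapax count = 9; token count = 28.
Ratio = 9 / 28 = 0.32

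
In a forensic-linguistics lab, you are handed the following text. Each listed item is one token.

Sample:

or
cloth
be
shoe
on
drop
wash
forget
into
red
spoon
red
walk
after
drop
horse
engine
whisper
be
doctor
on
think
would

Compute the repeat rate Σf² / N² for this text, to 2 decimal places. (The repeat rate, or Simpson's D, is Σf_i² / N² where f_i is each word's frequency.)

Frequencies: be:2, on:2, drop:2, red:2, or:1, cloth:1, shoe:1, wash:1, forget:1, into:1, spoon:1, walk:1, after:1, horse:1, engine:1, whisper:1, doctor:1, think:1, would:1
Σf² = 31; N² = 529
Repeat rate = 31 / 529 = 0.06

0.06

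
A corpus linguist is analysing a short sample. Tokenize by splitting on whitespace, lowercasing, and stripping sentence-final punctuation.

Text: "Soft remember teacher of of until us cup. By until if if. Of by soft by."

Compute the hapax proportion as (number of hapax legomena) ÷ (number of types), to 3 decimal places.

Frequencies: of:3, by:3, soft:2, until:2, if:2, remember:1, teacher:1, us:1, cup:1
Hapax count = 4; type count = 9.
Ratio = 4 / 9 = 0.444

0.444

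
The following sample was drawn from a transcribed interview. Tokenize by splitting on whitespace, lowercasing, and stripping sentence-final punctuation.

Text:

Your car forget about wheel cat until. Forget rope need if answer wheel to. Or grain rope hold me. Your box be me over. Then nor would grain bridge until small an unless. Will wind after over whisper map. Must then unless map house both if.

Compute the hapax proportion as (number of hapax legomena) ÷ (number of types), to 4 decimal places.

Frequencies: your:2, forget:2, wheel:2, until:2, rope:2, if:2, grain:2, me:2, over:2, then:2, unless:2, map:2, car:1, about:1, cat:1, need:1, answer:1, to:1, or:1, hold:1, … (14 more, each freq 1)
Hapax count = 22; type count = 34.
Ratio = 22 / 34 = 0.6471

0.6471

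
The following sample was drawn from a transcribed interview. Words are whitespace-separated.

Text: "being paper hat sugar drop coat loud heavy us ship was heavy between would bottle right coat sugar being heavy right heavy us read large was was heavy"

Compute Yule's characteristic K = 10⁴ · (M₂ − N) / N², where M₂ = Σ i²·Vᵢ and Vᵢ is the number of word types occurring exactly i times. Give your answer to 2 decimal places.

459.18

Frequencies: heavy:5, was:3, being:2, sugar:2, coat:2, us:2, right:2, paper:1, hat:1, drop:1, loud:1, ship:1, between:1, would:1, bottle:1, read:1, large:1
N = 28. Frequency spectrum: V_1=10, V_2=5, V_3=1, V_5=1
M₂ = 1²·10 + 2²·5 + 3²·1 + 5²·1 = 64
K = 10000 × (64 − 28) / 28² = 459.18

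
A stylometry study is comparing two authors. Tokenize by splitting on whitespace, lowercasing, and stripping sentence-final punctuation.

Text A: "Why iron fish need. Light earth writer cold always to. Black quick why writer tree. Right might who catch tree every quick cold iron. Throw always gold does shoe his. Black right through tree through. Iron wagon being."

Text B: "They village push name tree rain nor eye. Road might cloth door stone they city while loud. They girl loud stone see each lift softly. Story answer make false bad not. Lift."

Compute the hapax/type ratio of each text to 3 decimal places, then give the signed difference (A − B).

A: hapax=16, V=26, ratio=0.615
B: hapax=23, V=27, ratio=0.852
Difference = 0.615 − 0.852 = -0.237

-0.237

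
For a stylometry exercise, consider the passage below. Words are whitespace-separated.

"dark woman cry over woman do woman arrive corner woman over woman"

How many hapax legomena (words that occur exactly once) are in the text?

5

Frequencies: woman:5, over:2, dark:1, cry:1, do:1, arrive:1, corner:1
Hapax (freq=1): arrive, corner, cry, dark, do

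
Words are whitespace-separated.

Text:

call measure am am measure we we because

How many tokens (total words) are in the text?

Tokens: call, measure, am, am, measure, we, we, because
N = 8

8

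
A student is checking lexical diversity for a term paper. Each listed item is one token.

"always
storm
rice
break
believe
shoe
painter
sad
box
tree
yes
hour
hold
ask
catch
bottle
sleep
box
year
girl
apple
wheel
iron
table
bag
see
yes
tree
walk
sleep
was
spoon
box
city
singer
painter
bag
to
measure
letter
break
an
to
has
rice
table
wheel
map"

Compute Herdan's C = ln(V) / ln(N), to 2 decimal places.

N = 48, V = 36.
ln(V) = 3.583519, ln(N) = 3.871201
C = 3.583519 / 3.871201 = 0.93

0.93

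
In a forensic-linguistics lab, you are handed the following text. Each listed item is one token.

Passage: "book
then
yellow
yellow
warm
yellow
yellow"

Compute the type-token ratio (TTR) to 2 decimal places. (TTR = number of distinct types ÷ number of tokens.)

0.57

N = 7 tokens, V = 4 types.
TTR = V / N = 4 / 7 = 0.57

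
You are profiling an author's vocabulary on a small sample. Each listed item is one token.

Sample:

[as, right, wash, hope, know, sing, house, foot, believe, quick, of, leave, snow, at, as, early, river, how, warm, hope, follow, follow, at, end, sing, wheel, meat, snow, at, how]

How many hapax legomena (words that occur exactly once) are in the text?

15

Frequencies: at:3, as:2, hope:2, sing:2, snow:2, how:2, follow:2, right:1, wash:1, know:1, house:1, foot:1, believe:1, quick:1, of:1, leave:1, early:1, river:1, warm:1, end:1, … (2 more, each freq 1)
Hapax (freq=1): believe, early, end, foot, house, know, leave, meat, of, quick, right, river, warm, wash, wheel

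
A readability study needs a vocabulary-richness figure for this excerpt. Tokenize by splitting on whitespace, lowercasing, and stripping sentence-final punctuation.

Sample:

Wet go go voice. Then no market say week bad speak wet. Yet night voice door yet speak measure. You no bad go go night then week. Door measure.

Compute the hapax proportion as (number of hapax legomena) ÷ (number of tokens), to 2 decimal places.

Frequencies: go:4, wet:2, voice:2, then:2, no:2, week:2, bad:2, speak:2, yet:2, night:2, door:2, measure:2, market:1, say:1, you:1
Hapax count = 3; token count = 29.
Ratio = 3 / 29 = 0.10

0.10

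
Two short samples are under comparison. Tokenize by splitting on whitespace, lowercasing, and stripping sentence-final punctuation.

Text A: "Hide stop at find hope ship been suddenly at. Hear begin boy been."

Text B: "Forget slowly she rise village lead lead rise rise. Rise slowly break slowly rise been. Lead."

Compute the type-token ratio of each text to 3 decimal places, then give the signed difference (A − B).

0.346

TTR(A) = 11/13 = 0.846
TTR(B) = 8/16 = 0.500
Difference = 0.846 − 0.500 = 0.346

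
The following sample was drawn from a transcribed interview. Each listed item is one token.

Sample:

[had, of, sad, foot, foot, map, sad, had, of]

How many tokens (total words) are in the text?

9

Tokens: had, of, sad, foot, foot, map, sad, had, of
N = 9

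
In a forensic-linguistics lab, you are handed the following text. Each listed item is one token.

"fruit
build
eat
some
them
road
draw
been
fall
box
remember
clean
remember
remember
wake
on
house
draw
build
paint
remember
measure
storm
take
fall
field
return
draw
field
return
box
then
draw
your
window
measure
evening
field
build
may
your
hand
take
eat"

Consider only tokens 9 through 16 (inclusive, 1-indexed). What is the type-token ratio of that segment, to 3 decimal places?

Segment tokens 9–16: fall, box, remember, clean, remember, remember, wake, on
Segment N = 8, segment V = 6.
TTR = 6 / 8 = 0.750

0.750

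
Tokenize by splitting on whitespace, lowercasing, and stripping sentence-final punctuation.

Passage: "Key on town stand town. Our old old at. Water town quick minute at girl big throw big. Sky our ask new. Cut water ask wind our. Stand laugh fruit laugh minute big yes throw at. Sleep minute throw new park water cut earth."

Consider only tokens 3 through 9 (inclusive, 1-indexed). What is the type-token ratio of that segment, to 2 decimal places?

Segment tokens 3–9: town, stand, town, our, old, old, at
Segment N = 7, segment V = 5.
TTR = 5 / 7 = 0.71

0.71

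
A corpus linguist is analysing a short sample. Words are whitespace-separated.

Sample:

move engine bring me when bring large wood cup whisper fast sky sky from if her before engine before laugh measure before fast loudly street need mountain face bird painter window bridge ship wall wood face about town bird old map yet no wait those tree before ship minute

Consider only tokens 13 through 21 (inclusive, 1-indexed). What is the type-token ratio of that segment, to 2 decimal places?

0.89

Segment tokens 13–21: sky, from, if, her, before, engine, before, laugh, measure
Segment N = 9, segment V = 8.
TTR = 8 / 9 = 0.89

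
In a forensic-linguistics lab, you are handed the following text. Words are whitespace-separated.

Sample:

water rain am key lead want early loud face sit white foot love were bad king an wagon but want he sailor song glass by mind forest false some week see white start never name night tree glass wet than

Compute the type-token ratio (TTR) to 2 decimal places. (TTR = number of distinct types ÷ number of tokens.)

N = 40 tokens, V = 37 types.
TTR = V / N = 37 / 40 = 0.93

0.93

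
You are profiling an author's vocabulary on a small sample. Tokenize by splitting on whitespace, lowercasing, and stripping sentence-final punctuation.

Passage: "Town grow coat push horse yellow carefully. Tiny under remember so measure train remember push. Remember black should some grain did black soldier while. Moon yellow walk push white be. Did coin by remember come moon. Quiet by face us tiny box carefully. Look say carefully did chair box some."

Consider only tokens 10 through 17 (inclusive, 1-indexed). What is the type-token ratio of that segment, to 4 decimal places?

0.7500

Segment tokens 10–17: remember, so, measure, train, remember, push, remember, black
Segment N = 8, segment V = 6.
TTR = 6 / 8 = 0.7500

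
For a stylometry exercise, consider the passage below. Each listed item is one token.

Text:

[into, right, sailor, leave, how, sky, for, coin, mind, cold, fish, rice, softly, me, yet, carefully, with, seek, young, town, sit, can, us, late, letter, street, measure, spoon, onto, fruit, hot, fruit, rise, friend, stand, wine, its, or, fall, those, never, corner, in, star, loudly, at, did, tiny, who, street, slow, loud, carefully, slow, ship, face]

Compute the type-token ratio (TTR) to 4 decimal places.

0.9286

N = 56 tokens, V = 52 types.
TTR = V / N = 52 / 56 = 0.9286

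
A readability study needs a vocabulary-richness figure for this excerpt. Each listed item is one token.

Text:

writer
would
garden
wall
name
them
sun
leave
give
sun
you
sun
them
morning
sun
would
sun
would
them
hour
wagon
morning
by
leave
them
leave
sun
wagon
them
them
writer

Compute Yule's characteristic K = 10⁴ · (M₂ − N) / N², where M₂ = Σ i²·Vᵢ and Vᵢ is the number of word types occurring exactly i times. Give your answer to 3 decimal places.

811.655

Frequencies: them:6, sun:6, would:3, leave:3, writer:2, morning:2, wagon:2, garden:1, wall:1, name:1, give:1, you:1, hour:1, by:1
N = 31. Frequency spectrum: V_1=7, V_2=3, V_3=2, V_6=2
M₂ = 1²·7 + 2²·3 + 3²·2 + 6²·2 = 109
K = 10000 × (109 − 31) / 31² = 811.655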